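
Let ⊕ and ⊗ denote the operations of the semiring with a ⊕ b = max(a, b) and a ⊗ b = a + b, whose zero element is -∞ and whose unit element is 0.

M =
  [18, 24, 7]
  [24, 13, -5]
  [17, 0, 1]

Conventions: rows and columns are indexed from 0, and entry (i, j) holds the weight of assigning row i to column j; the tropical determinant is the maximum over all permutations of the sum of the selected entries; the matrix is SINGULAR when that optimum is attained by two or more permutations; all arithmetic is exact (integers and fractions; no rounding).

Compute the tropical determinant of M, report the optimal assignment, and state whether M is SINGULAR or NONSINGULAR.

σ = (0, 1, 2): 18 + 13 + 1 = 32
σ = (0, 2, 1): 18 + (-5) + 0 = 13
σ = (1, 0, 2): 24 + 24 + 1 = 49
σ = (1, 2, 0): 24 + (-5) + 17 = 36
σ = (2, 0, 1): 7 + 24 + 0 = 31
σ = (2, 1, 0): 7 + 13 + 17 = 37
Optimal value attained by: σ = (1, 0, 2).
Answer: det⊕(M) = 49; verdict: NONSINGULAR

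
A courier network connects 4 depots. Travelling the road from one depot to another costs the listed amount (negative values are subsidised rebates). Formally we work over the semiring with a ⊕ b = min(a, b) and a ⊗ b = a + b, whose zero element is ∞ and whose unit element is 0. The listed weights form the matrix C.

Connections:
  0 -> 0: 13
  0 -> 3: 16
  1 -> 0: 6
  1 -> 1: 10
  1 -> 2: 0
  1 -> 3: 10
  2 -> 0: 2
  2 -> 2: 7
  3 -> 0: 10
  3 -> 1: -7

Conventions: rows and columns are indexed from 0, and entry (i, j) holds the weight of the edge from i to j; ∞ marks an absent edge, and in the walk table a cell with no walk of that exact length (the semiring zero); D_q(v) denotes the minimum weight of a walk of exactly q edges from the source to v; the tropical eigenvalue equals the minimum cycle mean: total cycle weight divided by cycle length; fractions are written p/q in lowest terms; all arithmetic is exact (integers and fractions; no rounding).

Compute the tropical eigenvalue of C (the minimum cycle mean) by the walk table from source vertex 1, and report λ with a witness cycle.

q=0: [∞, 0, ∞, ∞]
q=1: [6, 10, 0, 10]
q=2: [2, 3, 7, 20]
q=3: [9, 13, 3, 13]
q=4: [5, 6, 10, 23]
Optimal cycle mean attained by: cycle 1->3->1, total 10 + (-7), length 2.
Answer: λ = 3/2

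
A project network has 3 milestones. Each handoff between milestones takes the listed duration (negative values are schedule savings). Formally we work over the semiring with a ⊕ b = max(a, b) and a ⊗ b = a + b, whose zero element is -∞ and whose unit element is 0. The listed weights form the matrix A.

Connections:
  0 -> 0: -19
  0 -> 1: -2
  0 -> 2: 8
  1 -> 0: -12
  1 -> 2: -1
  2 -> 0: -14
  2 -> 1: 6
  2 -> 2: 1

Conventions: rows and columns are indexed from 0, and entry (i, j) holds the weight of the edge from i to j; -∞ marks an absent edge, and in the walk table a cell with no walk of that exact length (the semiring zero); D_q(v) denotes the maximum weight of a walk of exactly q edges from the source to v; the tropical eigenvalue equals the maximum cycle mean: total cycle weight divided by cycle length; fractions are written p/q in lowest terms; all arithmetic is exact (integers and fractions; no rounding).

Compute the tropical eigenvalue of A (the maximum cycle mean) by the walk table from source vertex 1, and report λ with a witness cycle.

q=0: [-∞, 0, -∞]
q=1: [-12, -∞, -1]
q=2: [-15, 5, 0]
q=3: [-7, 6, 4]
Optimal cycle mean attained by: cycle 1->2->1, total (-1) + 6, length 2.
Answer: λ = 5/2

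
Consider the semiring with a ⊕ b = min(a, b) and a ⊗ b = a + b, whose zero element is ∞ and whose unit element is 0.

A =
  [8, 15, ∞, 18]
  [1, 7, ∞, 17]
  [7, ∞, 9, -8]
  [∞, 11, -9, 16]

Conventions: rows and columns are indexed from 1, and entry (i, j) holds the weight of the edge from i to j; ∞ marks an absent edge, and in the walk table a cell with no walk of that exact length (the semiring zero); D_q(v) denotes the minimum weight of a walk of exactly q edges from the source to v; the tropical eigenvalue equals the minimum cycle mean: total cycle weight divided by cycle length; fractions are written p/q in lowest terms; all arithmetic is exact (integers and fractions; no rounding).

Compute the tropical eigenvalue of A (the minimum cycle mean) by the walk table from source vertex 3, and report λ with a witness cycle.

q=0: [∞, ∞, 0, ∞]
q=1: [7, ∞, 9, -8]
q=2: [15, 3, -17, 1]
q=3: [-10, 10, -8, -25]
q=4: [-2, -14, -34, -16]
Optimal cycle mean attained by: cycle 3->4->3, total (-8) + (-9), length 2.
Answer: λ = -17/2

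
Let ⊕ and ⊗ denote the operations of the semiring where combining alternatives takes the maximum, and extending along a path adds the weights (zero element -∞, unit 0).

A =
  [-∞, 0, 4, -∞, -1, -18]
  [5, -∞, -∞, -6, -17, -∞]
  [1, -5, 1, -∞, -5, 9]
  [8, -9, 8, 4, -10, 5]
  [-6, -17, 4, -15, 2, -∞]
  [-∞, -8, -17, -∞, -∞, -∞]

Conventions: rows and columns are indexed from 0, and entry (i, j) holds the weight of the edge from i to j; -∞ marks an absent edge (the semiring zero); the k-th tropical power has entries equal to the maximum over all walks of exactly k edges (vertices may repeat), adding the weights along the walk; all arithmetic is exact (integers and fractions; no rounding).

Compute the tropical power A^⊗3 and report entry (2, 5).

A^⊗2:
  [5, -1, 5, -6, 1, 13]
  [2, 5, 9, -2, 4, -1]
  [2, 1, 5, -11, 0, 10]
  [12, 8, 12, 8, 7, 17]
  [5, -1, 6, -11, 4, 13]
  [-3, -22, -16, -14, -22, -8]
A^⊗3:
  [6, 5, 9, -2, 4, 14]
  [10, 4, 10, 2, 6, 18]
  [6, 2, 6, -5, 2, 14]
  [16, 12, 16, 12, 11, 21]
  [7, 5, 9, -7, 6, 15]
  [-6, -3, 1, -10, -4, -7]
Key observation: the optimum is the walk 2->0->2->5, with weight 1 + 4 + 9 = 14.
Optimal value attained by: walk 2->0->2->5.
Answer: (A^⊗3)[2][5] = 14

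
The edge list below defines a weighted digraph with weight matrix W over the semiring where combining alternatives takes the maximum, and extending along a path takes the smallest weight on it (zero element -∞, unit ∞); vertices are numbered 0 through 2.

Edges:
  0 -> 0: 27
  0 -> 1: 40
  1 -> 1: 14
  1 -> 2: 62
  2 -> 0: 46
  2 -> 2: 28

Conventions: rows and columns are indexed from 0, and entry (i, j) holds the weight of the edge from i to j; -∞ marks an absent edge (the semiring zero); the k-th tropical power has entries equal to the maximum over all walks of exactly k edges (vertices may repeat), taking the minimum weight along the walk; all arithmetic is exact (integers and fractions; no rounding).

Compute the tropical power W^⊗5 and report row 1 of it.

W^⊗2:
  [27, 27, 40]
  [46, 14, 28]
  [28, 40, 28]
W^⊗3:
  [40, 27, 28]
  [28, 40, 28]
  [28, 28, 40]
W^⊗4:
  [28, 40, 28]
  [28, 28, 40]
  [40, 28, 28]
W^⊗5:
  [28, 28, 40]
  [40, 28, 28]
  [28, 40, 28]
Answer: row 1 of W^⊗5 = [40, 28, 28]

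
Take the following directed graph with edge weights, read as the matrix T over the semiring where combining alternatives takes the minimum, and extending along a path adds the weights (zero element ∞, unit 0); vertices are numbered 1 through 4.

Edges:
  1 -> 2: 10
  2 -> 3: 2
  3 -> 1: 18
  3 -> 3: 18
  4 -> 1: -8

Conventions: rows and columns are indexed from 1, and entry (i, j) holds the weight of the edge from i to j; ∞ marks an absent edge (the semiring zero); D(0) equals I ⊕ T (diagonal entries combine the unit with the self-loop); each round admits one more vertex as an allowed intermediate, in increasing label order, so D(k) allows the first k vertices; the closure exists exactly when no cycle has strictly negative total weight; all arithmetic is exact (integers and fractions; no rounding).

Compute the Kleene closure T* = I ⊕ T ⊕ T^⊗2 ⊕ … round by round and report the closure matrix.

D(0):
  [0, 10, ∞, ∞]
  [∞, 0, 2, ∞]
  [18, ∞, 0, ∞]
  [-8, ∞, ∞, 0]
D(1):
  [0, 10, ∞, ∞]
  [∞, 0, 2, ∞]
  [18, 28, 0, ∞]
  [-8, 2, ∞, 0]
D(2):
  [0, 10, 12, ∞]
  [∞, 0, 2, ∞]
  [18, 28, 0, ∞]
  [-8, 2, 4, 0]
D(3):
  [0, 10, 12, ∞]
  [20, 0, 2, ∞]
  [18, 28, 0, ∞]
  [-8, 2, 4, 0]
D(4):
  [0, 10, 12, ∞]
  [20, 0, 2, ∞]
  [18, 28, 0, ∞]
  [-8, 2, 4, 0]
Answer: T* = [[0, 10, 12, ∞], [20, 0, 2, ∞], [18, 28, 0, ∞], [-8, 2, 4, 0]]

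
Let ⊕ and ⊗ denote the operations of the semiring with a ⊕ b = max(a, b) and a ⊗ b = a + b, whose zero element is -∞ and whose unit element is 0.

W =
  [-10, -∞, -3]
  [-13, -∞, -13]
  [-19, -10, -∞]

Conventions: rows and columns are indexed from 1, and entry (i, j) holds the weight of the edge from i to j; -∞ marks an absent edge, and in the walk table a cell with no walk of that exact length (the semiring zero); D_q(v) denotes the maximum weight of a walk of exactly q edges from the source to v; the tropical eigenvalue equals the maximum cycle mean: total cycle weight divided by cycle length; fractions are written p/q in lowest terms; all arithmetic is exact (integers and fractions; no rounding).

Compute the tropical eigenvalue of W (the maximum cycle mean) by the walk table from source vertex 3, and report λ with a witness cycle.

q=0: [-∞, -∞, 0]
q=1: [-19, -10, -∞]
q=2: [-23, -∞, -22]
q=3: [-33, -32, -26]
Optimal cycle mean attained by: cycle 1->3->2->1, total (-3) + (-10) + (-13), length 3.
Answer: λ = -26/3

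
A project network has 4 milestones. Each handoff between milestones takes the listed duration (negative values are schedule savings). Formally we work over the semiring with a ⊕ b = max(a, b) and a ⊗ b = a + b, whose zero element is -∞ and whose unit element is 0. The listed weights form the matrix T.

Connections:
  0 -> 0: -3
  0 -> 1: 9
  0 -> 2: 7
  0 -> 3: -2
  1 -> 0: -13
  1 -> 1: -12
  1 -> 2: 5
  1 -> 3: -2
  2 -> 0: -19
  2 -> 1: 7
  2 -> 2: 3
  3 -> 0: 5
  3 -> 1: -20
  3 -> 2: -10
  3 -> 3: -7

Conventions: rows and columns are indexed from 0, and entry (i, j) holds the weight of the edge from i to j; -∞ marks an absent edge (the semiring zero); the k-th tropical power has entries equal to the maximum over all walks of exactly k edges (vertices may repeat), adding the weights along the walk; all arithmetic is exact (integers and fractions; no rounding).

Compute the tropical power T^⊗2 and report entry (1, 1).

T^⊗2:
  [3, 14, 14, 7]
  [3, 12, 8, -9]
  [-6, 10, 12, 5]
  [2, 14, 12, 3]
Key observation: the optimum is the walk 1->2->1, with weight 5 + 7 = 12.
Optimal value attained by: walk 1->2->1.
Answer: (T^⊗2)[1][1] = 12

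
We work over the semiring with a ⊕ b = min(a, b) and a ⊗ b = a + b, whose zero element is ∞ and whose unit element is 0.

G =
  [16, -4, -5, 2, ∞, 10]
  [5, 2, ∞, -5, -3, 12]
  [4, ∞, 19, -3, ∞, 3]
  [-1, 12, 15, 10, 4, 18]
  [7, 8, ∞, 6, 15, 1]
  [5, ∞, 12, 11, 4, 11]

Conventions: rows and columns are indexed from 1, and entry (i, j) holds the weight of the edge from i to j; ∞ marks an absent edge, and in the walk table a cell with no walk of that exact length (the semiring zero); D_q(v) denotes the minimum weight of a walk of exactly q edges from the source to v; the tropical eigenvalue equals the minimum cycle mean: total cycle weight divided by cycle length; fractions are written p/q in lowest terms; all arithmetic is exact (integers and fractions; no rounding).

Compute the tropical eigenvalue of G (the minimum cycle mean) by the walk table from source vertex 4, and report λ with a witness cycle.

q=0: [∞, ∞, ∞, 0, ∞, ∞]
q=1: [-1, 12, 15, 10, 4, 18]
q=2: [9, -5, -6, 1, 9, 5]
q=3: [-2, -3, 4, -10, -8, -3]
q=4: [-11, -6, -7, -8, -6, -7]
q=5: [-9, -15, -16, -11, -9, -5]
q=6: [-12, -13, -14, -20, -18, -13]
Optimal cycle mean attained by: cycle 1->2->4->1, total (-4) + (-5) + (-1), length 3.
Answer: λ = -10/3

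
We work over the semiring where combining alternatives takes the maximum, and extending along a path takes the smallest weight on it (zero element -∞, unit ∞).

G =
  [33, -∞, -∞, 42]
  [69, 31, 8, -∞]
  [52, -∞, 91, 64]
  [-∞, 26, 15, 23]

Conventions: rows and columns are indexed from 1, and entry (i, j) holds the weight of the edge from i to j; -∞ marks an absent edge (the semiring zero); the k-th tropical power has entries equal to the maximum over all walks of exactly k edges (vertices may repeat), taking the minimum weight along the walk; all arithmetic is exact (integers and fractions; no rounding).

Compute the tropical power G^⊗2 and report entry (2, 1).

G^⊗2:
  [33, 26, 15, 33]
  [33, 31, 8, 42]
  [52, 26, 91, 64]
  [26, 26, 15, 23]
Key observation: the optimum is the walk 2->1->1, with weight 69 min 33 = 33.
Optimal value attained by: walk 2->1->1.
Answer: (G^⊗2)[2][1] = 33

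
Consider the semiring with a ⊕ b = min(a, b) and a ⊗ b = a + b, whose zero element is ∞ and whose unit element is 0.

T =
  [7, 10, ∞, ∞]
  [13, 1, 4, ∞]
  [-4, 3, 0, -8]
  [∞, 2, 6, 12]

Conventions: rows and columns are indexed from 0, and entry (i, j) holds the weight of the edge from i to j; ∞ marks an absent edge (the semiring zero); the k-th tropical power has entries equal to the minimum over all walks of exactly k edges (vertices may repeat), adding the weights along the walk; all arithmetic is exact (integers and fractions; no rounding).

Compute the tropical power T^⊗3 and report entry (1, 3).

T^⊗2:
  [14, 11, 14, ∞]
  [0, 2, 4, -4]
  [-4, -6, -2, -8]
  [2, 3, 6, -2]
T^⊗3:
  [10, 12, 14, 6]
  [0, -2, 2, -4]
  [-6, -6, -2, -10]
  [2, 0, 4, -2]
Key observation: the optimum is the walk 1->2->2->3, with weight 4 + 0 + (-8) = -4.
Optimal value attained by: walk 1->2->2->3.
Answer: (T^⊗3)[1][3] = -4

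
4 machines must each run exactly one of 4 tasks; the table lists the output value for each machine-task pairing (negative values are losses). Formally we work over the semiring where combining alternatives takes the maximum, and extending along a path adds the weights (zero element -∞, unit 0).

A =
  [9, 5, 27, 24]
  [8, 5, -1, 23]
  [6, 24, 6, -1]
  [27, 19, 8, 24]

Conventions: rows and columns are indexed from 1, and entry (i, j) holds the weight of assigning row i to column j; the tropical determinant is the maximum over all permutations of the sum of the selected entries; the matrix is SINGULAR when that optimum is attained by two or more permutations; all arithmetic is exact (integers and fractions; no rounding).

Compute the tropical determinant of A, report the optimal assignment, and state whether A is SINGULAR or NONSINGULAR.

σ = (1, 2, 3, 4): 9 + 5 + 6 + 24 = 44
σ = (1, 2, 4, 3): 9 + 5 + (-1) + 8 = 21
σ = (1, 3, 2, 4): 9 + (-1) + 24 + 24 = 56
σ = (1, 3, 4, 2): 9 + (-1) + (-1) + 19 = 26
σ = (1, 4, 2, 3): 9 + 23 + 24 + 8 = 64
σ = (1, 4, 3, 2): 9 + 23 + 6 + 19 = 57
σ = (2, 1, 3, 4): 5 + 8 + 6 + 24 = 43
σ = (2, 1, 4, 3): 5 + 8 + (-1) + 8 = 20
σ = (2, 3, 1, 4): 5 + (-1) + 6 + 24 = 34
σ = (2, 3, 4, 1): 5 + (-1) + (-1) + 27 = 30
σ = (2, 4, 1, 3): 5 + 23 + 6 + 8 = 42
σ = (2, 4, 3, 1): 5 + 23 + 6 + 27 = 61
σ = (3, 1, 2, 4): 27 + 8 + 24 + 24 = 83
σ = (3, 1, 4, 2): 27 + 8 + (-1) + 19 = 53
σ = (3, 2, 1, 4): 27 + 5 + 6 + 24 = 62
σ = (3, 2, 4, 1): 27 + 5 + (-1) + 27 = 58
σ = (3, 4, 1, 2): 27 + 23 + 6 + 19 = 75
σ = (3, 4, 2, 1): 27 + 23 + 24 + 27 = 101
σ = (4, 1, 2, 3): 24 + 8 + 24 + 8 = 64
σ = (4, 1, 3, 2): 24 + 8 + 6 + 19 = 57
σ = (4, 2, 1, 3): 24 + 5 + 6 + 8 = 43
σ = (4, 2, 3, 1): 24 + 5 + 6 + 27 = 62
σ = (4, 3, 1, 2): 24 + (-1) + 6 + 19 = 48
σ = (4, 3, 2, 1): 24 + (-1) + 24 + 27 = 74
Optimal value attained by: σ = (3, 4, 2, 1).
Answer: det⊕(A) = 101; verdict: NONSINGULAR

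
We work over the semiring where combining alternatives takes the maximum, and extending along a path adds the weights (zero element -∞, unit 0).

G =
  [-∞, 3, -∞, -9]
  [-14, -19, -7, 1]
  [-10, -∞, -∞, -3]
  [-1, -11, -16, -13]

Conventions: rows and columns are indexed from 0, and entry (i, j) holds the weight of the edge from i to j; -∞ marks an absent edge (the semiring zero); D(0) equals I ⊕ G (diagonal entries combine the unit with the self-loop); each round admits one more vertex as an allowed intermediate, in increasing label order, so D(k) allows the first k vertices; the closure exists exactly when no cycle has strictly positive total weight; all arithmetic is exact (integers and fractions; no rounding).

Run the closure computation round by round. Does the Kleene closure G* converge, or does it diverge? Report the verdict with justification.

D(0):
  [0, 3, -∞, -9]
  [-14, 0, -7, 1]
  [-10, -∞, 0, -3]
  [-1, -11, -16, 0]
D(1):
  [0, 3, -∞, -9]
  [-14, 0, -7, 1]
  [-10, -7, 0, -3]
  [-1, 2, -16, 0]
Detection: at round 2, diagonal entry (3, 3) turns strictly positive.
Key observation: the cycle 3->0->1->3 has total weight (-1) + 3 + 1, which is strictly positive.
Answer: DIVERGES — positive cycle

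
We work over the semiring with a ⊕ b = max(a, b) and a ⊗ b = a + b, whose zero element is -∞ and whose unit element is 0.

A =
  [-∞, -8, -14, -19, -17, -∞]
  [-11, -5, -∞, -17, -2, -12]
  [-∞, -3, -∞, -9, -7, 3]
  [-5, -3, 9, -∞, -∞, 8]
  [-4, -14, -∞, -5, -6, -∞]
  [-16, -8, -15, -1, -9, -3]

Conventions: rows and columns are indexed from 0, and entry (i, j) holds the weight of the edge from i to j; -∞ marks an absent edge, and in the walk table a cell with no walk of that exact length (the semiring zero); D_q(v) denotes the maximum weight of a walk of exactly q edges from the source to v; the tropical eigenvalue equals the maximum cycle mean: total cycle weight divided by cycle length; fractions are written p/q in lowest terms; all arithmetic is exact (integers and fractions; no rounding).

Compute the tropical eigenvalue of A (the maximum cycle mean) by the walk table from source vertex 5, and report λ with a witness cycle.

q=0: [-∞, -∞, -∞, -∞, -∞, 0]
q=1: [-16, -8, -15, -1, -9, -3]
q=2: [-6, -4, 8, -4, -10, 7]
q=3: [-9, 5, 5, 6, 1, 11]
q=4: [1, 3, 15, 10, 3, 14]
q=5: [5, 12, 19, 13, 8, 18]
q=6: [8, 16, 22, 17, 12, 22]
Optimal cycle mean attained by: cycle 2->5->3->2, total 3 + (-1) + 9, length 3.
Answer: λ = 11/3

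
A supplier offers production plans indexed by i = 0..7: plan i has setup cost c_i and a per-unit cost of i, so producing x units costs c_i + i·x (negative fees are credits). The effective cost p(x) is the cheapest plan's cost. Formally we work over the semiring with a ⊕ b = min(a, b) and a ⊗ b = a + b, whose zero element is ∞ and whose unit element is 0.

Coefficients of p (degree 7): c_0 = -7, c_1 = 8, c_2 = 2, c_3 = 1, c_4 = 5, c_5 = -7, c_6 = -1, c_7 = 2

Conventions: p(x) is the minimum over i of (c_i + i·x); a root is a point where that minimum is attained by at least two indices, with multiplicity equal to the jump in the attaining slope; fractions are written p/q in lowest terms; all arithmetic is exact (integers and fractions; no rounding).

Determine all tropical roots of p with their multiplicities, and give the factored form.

hull edge (i=0, c=-7) to (i=5, c=-7): slope 0, span 5
hull edge (i=5, c=-7) to (i=7, c=2): slope 9/2, span 2
Factored form: p(x) = 2 ⊗ (x ⊕ (-9/2)) ⊗ (x ⊕ (-9/2)) ⊗ (x ⊕ 0) ⊗ (x ⊕ 0) ⊗ (x ⊕ 0) ⊗ (x ⊕ 0) ⊗ (x ⊕ 0)
Answer: roots = -9/2 (mult 2), 0 (mult 5)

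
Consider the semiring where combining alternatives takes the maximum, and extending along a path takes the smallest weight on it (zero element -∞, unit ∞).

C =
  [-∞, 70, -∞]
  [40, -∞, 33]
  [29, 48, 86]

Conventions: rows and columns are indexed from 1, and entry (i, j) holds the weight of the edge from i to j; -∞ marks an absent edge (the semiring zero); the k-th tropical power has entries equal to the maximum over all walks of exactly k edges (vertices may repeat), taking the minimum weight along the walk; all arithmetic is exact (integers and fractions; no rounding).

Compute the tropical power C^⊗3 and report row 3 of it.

C^⊗2:
  [40, -∞, 33]
  [29, 40, 33]
  [40, 48, 86]
C^⊗3:
  [29, 40, 33]
  [40, 33, 33]
  [40, 48, 86]
Answer: row 3 of C^⊗3 = [40, 48, 86]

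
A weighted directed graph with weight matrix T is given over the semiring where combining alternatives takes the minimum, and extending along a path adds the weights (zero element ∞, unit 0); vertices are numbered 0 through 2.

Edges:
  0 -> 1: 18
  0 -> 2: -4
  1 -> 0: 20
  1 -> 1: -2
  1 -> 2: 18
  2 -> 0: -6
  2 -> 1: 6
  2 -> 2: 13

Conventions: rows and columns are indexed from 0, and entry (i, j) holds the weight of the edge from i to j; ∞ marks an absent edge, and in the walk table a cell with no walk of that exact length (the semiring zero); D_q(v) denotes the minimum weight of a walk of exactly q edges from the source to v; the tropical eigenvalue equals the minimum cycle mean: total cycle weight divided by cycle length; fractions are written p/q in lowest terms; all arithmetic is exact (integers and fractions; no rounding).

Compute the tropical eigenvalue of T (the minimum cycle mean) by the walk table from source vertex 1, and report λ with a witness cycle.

q=0: [∞, 0, ∞]
q=1: [20, -2, 18]
q=2: [12, -4, 16]
q=3: [10, -6, 8]
Optimal cycle mean attained by: cycle 0->2->0, total (-4) + (-6), length 2.
Answer: λ = -5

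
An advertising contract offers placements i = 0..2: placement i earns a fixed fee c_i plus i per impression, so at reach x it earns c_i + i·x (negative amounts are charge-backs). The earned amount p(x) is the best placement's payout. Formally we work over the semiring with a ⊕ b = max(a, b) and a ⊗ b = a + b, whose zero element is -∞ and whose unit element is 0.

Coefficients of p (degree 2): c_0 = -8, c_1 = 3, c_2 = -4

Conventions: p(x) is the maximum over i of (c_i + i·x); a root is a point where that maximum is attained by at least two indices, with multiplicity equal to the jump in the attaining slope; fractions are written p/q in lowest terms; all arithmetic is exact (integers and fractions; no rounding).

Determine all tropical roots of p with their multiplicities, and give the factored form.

hull edge (i=0, c=-8) to (i=1, c=3): slope 11, span 1
hull edge (i=1, c=3) to (i=2, c=-4): slope -7, span 1
Factored form: p(x) = -4 ⊗ (x ⊕ (-11)) ⊗ (x ⊕ 7)
Answer: roots = -11 (mult 1), 7 (mult 1)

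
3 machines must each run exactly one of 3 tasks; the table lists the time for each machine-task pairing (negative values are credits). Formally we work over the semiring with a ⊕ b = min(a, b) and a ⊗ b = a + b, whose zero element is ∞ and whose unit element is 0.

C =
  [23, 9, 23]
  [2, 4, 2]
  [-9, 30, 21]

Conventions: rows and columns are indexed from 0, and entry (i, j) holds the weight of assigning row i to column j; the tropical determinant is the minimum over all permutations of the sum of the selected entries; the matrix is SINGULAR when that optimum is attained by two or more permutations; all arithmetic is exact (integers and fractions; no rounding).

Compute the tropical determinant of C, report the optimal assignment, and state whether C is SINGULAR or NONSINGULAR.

σ = (0, 1, 2): 23 + 4 + 21 = 48
σ = (0, 2, 1): 23 + 2 + 30 = 55
σ = (1, 0, 2): 9 + 2 + 21 = 32
σ = (1, 2, 0): 9 + 2 + (-9) = 2
σ = (2, 0, 1): 23 + 2 + 30 = 55
σ = (2, 1, 0): 23 + 4 + (-9) = 18
Optimal value attained by: σ = (1, 2, 0).
Answer: det⊕(C) = 2; verdict: NONSINGULAR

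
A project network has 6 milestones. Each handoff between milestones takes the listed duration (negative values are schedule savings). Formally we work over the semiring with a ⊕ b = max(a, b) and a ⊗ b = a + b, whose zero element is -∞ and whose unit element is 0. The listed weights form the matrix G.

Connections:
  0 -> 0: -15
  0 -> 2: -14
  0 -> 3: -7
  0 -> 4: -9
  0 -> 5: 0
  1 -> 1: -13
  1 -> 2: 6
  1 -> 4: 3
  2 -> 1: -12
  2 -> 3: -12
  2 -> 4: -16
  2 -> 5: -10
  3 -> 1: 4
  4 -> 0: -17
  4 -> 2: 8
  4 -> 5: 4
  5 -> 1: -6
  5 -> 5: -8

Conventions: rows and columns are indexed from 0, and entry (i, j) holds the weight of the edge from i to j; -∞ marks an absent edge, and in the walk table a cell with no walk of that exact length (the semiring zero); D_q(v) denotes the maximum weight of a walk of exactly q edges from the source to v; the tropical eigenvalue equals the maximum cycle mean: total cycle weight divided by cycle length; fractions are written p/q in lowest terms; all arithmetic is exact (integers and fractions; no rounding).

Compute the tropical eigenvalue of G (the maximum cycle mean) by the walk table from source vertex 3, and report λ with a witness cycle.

q=0: [-∞, -∞, -∞, 0, -∞, -∞]
q=1: [-∞, 4, -∞, -∞, -∞, -∞]
q=2: [-∞, -9, 10, -∞, 7, -∞]
q=3: [-10, -2, 15, -2, -6, 11]
q=4: [-23, 5, 4, 3, 1, 5]
q=5: [-16, 7, 11, -8, 8, 5]
q=6: [-9, -1, 16, -1, 10, 12]
Optimal cycle mean attained by: cycle 1->4->2->3->1, total 3 + 8 + (-12) + 4, length 4.
Answer: λ = 3/4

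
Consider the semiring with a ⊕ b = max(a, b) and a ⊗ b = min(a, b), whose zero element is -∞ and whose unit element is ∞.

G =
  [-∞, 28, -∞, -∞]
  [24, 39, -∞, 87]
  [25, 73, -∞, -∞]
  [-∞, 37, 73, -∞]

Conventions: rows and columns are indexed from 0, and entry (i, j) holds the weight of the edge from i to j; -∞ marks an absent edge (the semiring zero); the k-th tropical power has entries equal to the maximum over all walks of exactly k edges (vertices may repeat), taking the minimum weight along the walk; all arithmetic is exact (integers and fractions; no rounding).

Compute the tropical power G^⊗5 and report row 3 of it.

G^⊗2:
  [24, 28, -∞, 28]
  [24, 39, 73, 39]
  [24, 39, -∞, 73]
  [25, 73, -∞, 37]
G^⊗3:
  [24, 28, 28, 28]
  [25, 73, 39, 39]
  [24, 39, 73, 39]
  [24, 39, 37, 73]
G^⊗4:
  [25, 28, 28, 28]
  [25, 39, 39, 73]
  [25, 73, 39, 39]
  [25, 39, 73, 39]
G^⊗5:
  [25, 28, 28, 28]
  [25, 39, 73, 39]
  [25, 39, 39, 73]
  [25, 73, 39, 39]
Answer: row 3 of G^⊗5 = [25, 73, 39, 39]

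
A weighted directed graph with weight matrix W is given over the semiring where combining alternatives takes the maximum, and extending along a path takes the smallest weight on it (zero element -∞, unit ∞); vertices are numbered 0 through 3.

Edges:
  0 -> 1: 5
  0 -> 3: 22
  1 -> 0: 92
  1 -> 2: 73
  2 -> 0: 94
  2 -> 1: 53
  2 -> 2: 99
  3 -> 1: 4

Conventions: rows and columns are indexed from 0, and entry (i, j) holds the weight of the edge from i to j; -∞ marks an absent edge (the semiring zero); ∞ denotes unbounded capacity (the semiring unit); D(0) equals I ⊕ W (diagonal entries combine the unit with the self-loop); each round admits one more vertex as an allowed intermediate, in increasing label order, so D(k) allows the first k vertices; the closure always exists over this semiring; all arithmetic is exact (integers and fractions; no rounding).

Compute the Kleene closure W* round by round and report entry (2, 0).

D(0):
  [∞, 5, -∞, 22]
  [92, ∞, 73, -∞]
  [94, 53, ∞, -∞]
  [-∞, 4, -∞, ∞]
D(1):
  [∞, 5, -∞, 22]
  [92, ∞, 73, 22]
  [94, 53, ∞, 22]
  [-∞, 4, -∞, ∞]
D(2):
  [∞, 5, 5, 22]
  [92, ∞, 73, 22]
  [94, 53, ∞, 22]
  [4, 4, 4, ∞]
D(3):
  [∞, 5, 5, 22]
  [92, ∞, 73, 22]
  [94, 53, ∞, 22]
  [4, 4, 4, ∞]
D(4):
  [∞, 5, 5, 22]
  [92, ∞, 73, 22]
  [94, 53, ∞, 22]
  [4, 4, 4, ∞]
Answer: W*[2][0] = 94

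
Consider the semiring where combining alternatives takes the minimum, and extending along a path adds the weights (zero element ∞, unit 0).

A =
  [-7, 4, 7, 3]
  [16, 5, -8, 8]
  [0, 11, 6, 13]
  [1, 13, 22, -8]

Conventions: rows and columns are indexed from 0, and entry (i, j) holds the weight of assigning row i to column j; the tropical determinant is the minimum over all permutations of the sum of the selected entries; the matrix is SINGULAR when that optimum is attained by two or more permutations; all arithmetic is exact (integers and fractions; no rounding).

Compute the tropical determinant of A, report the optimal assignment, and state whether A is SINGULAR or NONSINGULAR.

σ = (0, 1, 2, 3): (-7) + 5 + 6 + (-8) = -4
σ = (0, 1, 3, 2): (-7) + 5 + 13 + 22 = 33
σ = (0, 2, 1, 3): (-7) + (-8) + 11 + (-8) = -12
σ = (0, 2, 3, 1): (-7) + (-8) + 13 + 13 = 11
σ = (0, 3, 1, 2): (-7) + 8 + 11 + 22 = 34
σ = (0, 3, 2, 1): (-7) + 8 + 6 + 13 = 20
σ = (1, 0, 2, 3): 4 + 16 + 6 + (-8) = 18
σ = (1, 0, 3, 2): 4 + 16 + 13 + 22 = 55
σ = (1, 2, 0, 3): 4 + (-8) + 0 + (-8) = -12
σ = (1, 2, 3, 0): 4 + (-8) + 13 + 1 = 10
σ = (1, 3, 0, 2): 4 + 8 + 0 + 22 = 34
σ = (1, 3, 2, 0): 4 + 8 + 6 + 1 = 19
σ = (2, 0, 1, 3): 7 + 16 + 11 + (-8) = 26
σ = (2, 0, 3, 1): 7 + 16 + 13 + 13 = 49
σ = (2, 1, 0, 3): 7 + 5 + 0 + (-8) = 4
σ = (2, 1, 3, 0): 7 + 5 + 13 + 1 = 26
σ = (2, 3, 0, 1): 7 + 8 + 0 + 13 = 28
σ = (2, 3, 1, 0): 7 + 8 + 11 + 1 = 27
σ = (3, 0, 1, 2): 3 + 16 + 11 + 22 = 52
σ = (3, 0, 2, 1): 3 + 16 + 6 + 13 = 38
σ = (3, 1, 0, 2): 3 + 5 + 0 + 22 = 30
σ = (3, 1, 2, 0): 3 + 5 + 6 + 1 = 15
σ = (3, 2, 0, 1): 3 + (-8) + 0 + 13 = 8
σ = (3, 2, 1, 0): 3 + (-8) + 11 + 1 = 7
Optimal value attained by: σ = (0, 2, 1, 3).
Answer: det⊕(A) = -12; verdict: SINGULAR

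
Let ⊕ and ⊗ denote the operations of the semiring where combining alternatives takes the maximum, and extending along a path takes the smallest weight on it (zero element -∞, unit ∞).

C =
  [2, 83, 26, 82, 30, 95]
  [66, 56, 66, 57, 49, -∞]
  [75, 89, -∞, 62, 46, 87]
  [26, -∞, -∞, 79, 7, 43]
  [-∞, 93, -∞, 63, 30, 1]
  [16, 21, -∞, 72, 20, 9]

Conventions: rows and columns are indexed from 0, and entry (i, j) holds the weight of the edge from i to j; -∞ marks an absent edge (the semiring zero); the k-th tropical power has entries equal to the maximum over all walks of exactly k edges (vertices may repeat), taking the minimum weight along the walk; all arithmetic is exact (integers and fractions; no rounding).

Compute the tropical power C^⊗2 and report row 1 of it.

C^⊗2:
  [66, 56, 66, 79, 49, 43]
  [66, 66, 56, 66, 49, 66]
  [66, 75, 66, 75, 49, 75]
  [26, 26, 26, 79, 26, 43]
  [66, 56, 66, 63, 49, 43]
  [26, 21, 21, 72, 21, 43]
Answer: row 1 of C^⊗2 = [66, 66, 56, 66, 49, 66]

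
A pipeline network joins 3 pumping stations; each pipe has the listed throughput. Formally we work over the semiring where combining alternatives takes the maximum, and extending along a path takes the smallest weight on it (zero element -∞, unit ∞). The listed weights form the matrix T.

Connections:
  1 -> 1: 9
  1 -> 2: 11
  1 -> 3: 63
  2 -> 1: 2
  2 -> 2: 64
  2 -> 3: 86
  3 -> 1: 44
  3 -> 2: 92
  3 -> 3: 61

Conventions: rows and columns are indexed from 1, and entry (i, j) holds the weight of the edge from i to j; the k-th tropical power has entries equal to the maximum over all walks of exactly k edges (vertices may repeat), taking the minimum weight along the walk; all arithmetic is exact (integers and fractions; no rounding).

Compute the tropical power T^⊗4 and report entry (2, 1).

T^⊗2:
  [44, 63, 61]
  [44, 86, 64]
  [44, 64, 86]
T^⊗3:
  [44, 63, 63]
  [44, 64, 86]
  [44, 86, 64]
T^⊗4:
  [44, 63, 63]
  [44, 86, 64]
  [44, 64, 86]
Key observation: the optimum is the walk 2->2->2->3->1, with weight 64 min 64 min 86 min 44 = 44.
Optimal value attained by: walk 2->2->2->3->1.
Answer: (T^⊗4)[2][1] = 44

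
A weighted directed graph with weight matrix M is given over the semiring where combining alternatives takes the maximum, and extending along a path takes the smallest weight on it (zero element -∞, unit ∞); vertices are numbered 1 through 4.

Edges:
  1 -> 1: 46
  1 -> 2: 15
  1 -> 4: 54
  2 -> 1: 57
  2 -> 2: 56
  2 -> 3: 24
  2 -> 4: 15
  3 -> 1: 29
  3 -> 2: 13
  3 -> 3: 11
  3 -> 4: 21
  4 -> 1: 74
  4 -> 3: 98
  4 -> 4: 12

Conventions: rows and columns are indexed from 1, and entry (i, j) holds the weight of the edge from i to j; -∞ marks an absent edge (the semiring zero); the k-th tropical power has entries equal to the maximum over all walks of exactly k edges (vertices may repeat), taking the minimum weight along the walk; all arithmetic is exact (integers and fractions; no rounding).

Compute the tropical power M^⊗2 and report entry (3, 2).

M^⊗2:
  [54, 15, 54, 46]
  [56, 56, 24, 54]
  [29, 15, 21, 29]
  [46, 15, 12, 54]
Key observation: the optimum is the walk 3->1->2, with weight 29 min 15 = 15.
Optimal value attained by: walk 3->1->2.
Answer: (M^⊗2)[3][2] = 15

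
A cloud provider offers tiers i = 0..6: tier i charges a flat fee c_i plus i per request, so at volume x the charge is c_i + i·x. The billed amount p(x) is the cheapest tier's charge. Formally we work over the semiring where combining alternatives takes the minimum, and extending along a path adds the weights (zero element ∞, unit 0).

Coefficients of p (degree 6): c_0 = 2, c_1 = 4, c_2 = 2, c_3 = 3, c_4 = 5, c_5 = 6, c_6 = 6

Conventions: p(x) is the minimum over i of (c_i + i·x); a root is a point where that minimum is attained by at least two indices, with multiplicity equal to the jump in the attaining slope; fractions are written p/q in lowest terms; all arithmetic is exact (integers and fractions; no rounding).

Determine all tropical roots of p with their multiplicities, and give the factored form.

hull edge (i=0, c=2) to (i=2, c=2): slope 0, span 2
hull edge (i=2, c=2) to (i=6, c=6): slope 1, span 4
Factored form: p(x) = 6 ⊗ (x ⊕ (-1)) ⊗ (x ⊕ (-1)) ⊗ (x ⊕ (-1)) ⊗ (x ⊕ (-1)) ⊗ (x ⊕ 0) ⊗ (x ⊕ 0)
Answer: roots = -1 (mult 4), 0 (mult 2)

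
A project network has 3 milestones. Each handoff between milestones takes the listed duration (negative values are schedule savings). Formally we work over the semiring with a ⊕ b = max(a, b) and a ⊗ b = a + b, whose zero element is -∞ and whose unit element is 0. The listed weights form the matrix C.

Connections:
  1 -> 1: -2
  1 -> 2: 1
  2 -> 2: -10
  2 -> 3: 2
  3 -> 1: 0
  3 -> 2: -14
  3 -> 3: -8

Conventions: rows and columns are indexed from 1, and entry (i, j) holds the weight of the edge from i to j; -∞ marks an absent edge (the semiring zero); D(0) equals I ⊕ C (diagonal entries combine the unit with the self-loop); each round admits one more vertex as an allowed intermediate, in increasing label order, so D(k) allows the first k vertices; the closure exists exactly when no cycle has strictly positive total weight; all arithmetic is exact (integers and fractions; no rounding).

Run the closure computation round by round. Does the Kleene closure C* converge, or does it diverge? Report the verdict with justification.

D(0):
  [0, 1, -∞]
  [-∞, 0, 2]
  [0, -14, 0]
D(1):
  [0, 1, -∞]
  [-∞, 0, 2]
  [0, 1, 0]
Detection: at round 2, diagonal entry (3, 3) turns strictly positive.
Key observation: the cycle 3->1->2->3 has total weight 0 + 1 + 2, which is strictly positive.
Answer: DIVERGES — positive cycle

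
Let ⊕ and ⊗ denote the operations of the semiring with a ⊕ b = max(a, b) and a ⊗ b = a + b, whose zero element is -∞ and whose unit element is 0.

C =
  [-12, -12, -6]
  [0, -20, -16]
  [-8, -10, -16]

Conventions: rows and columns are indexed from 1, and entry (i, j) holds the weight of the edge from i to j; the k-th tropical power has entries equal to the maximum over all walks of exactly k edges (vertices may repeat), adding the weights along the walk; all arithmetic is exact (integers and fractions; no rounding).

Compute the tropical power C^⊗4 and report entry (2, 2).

C^⊗2:
  [-12, -16, -18]
  [-12, -12, -6]
  [-10, -20, -14]
C^⊗3:
  [-16, -24, -18]
  [-12, -16, -18]
  [-20, -22, -16]
C^⊗4:
  [-24, -28, -22]
  [-16, -24, -18]
  [-22, -26, -26]
Key observation: the optimum is the walk 2->1->2->1->2, with weight 0 + (-12) + 0 + (-12) = -24.
Optimal value attained by: walk 2->1->2->1->2.
Answer: (C^⊗4)[2][2] = -24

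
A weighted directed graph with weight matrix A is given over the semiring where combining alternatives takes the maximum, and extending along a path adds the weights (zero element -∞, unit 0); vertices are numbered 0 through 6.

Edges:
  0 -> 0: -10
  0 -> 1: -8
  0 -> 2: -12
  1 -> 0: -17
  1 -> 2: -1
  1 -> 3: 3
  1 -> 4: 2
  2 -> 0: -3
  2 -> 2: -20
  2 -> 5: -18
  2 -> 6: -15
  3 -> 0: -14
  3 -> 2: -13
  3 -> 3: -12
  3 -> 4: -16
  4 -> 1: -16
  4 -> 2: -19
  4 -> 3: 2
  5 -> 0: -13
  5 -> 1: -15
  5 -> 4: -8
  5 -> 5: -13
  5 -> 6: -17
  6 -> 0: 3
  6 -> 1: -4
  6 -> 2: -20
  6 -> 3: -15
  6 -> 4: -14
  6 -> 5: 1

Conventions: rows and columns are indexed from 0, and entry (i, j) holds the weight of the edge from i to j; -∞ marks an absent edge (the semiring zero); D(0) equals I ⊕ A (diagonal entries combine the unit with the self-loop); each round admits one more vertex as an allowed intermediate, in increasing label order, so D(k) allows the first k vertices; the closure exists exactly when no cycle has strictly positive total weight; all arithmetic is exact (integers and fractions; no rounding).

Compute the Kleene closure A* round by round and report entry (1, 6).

D(0):
  [0, -8, -12, -∞, -∞, -∞, -∞]
  [-17, 0, -1, 3, 2, -∞, -∞]
  [-3, -∞, 0, -∞, -∞, -18, -15]
  [-14, -∞, -13, 0, -16, -∞, -∞]
  [-∞, -16, -19, 2, 0, -∞, -∞]
  [-13, -15, -∞, -∞, -8, 0, -17]
  [3, -4, -20, -15, -14, 1, 0]
D(1):
  [0, -8, -12, -∞, -∞, -∞, -∞]
  [-17, 0, -1, 3, 2, -∞, -∞]
  [-3, -11, 0, -∞, -∞, -18, -15]
  [-14, -22, -13, 0, -16, -∞, -∞]
  [-∞, -16, -19, 2, 0, -∞, -∞]
  [-13, -15, -25, -∞, -8, 0, -17]
  [3, -4, -9, -15, -14, 1, 0]
D(2):
  [0, -8, -9, -5, -6, -∞, -∞]
  [-17, 0, -1, 3, 2, -∞, -∞]
  [-3, -11, 0, -8, -9, -18, -15]
  [-14, -22, -13, 0, -16, -∞, -∞]
  [-33, -16, -17, 2, 0, -∞, -∞]
  [-13, -15, -16, -12, -8, 0, -17]
  [3, -4, -5, -1, -2, 1, 0]
D(3):
  [0, -8, -9, -5, -6, -27, -24]
  [-4, 0, -1, 3, 2, -19, -16]
  [-3, -11, 0, -8, -9, -18, -15]
  [-14, -22, -13, 0, -16, -31, -28]
  [-20, -16, -17, 2, 0, -35, -32]
  [-13, -15, -16, -12, -8, 0, -17]
  [3, -4, -5, -1, -2, 1, 0]
D(4):
  [0, -8, -9, -5, -6, -27, -24]
  [-4, 0, -1, 3, 2, -19, -16]
  [-3, -11, 0, -8, -9, -18, -15]
  [-14, -22, -13, 0, -16, -31, -28]
  [-12, -16, -11, 2, 0, -29, -26]
  [-13, -15, -16, -12, -8, 0, -17]
  [3, -4, -5, -1, -2, 1, 0]
D(5):
  [0, -8, -9, -4, -6, -27, -24]
  [-4, 0, -1, 4, 2, -19, -16]
  [-3, -11, 0, -7, -9, -18, -15]
  [-14, -22, -13, 0, -16, -31, -28]
  [-12, -16, -11, 2, 0, -29, -26]
  [-13, -15, -16, -6, -8, 0, -17]
  [3, -4, -5, 0, -2, 1, 0]
D(6):
  [0, -8, -9, -4, -6, -27, -24]
  [-4, 0, -1, 4, 2, -19, -16]
  [-3, -11, 0, -7, -9, -18, -15]
  [-14, -22, -13, 0, -16, -31, -28]
  [-12, -16, -11, 2, 0, -29, -26]
  [-13, -15, -16, -6, -8, 0, -17]
  [3, -4, -5, 0, -2, 1, 0]
D(7):
  [0, -8, -9, -4, -6, -23, -24]
  [-4, 0, -1, 4, 2, -15, -16]
  [-3, -11, 0, -7, -9, -14, -15]
  [-14, -22, -13, 0, -16, -27, -28]
  [-12, -16, -11, 2, 0, -25, -26]
  [-13, -15, -16, -6, -8, 0, -17]
  [3, -4, -5, 0, -2, 1, 0]
Answer: A*[1][6] = -16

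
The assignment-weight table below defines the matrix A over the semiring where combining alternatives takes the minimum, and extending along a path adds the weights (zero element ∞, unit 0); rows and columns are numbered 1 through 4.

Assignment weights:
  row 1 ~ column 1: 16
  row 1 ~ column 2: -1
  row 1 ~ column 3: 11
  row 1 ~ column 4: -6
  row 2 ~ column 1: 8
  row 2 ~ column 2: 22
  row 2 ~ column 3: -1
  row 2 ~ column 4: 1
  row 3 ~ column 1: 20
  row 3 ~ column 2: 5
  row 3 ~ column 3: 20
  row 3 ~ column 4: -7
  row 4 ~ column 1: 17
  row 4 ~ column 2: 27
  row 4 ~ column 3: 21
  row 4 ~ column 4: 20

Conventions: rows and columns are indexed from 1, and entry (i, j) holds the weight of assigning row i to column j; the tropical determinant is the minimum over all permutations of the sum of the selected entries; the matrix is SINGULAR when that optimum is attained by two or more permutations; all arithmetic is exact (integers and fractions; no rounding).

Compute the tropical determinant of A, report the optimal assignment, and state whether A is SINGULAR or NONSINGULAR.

σ = (1, 2, 3, 4): 16 + 22 + 20 + 20 = 78
σ = (1, 2, 4, 3): 16 + 22 + (-7) + 21 = 52
σ = (1, 3, 2, 4): 16 + (-1) + 5 + 20 = 40
σ = (1, 3, 4, 2): 16 + (-1) + (-7) + 27 = 35
σ = (1, 4, 2, 3): 16 + 1 + 5 + 21 = 43
σ = (1, 4, 3, 2): 16 + 1 + 20 + 27 = 64
σ = (2, 1, 3, 4): (-1) + 8 + 20 + 20 = 47
σ = (2, 1, 4, 3): (-1) + 8 + (-7) + 21 = 21
σ = (2, 3, 1, 4): (-1) + (-1) + 20 + 20 = 38
σ = (2, 3, 4, 1): (-1) + (-1) + (-7) + 17 = 8
σ = (2, 4, 1, 3): (-1) + 1 + 20 + 21 = 41
σ = (2, 4, 3, 1): (-1) + 1 + 20 + 17 = 37
σ = (3, 1, 2, 4): 11 + 8 + 5 + 20 = 44
σ = (3, 1, 4, 2): 11 + 8 + (-7) + 27 = 39
σ = (3, 2, 1, 4): 11 + 22 + 20 + 20 = 73
σ = (3, 2, 4, 1): 11 + 22 + (-7) + 17 = 43
σ = (3, 4, 1, 2): 11 + 1 + 20 + 27 = 59
σ = (3, 4, 2, 1): 11 + 1 + 5 + 17 = 34
σ = (4, 1, 2, 3): (-6) + 8 + 5 + 21 = 28
σ = (4, 1, 3, 2): (-6) + 8 + 20 + 27 = 49
σ = (4, 2, 1, 3): (-6) + 22 + 20 + 21 = 57
σ = (4, 2, 3, 1): (-6) + 22 + 20 + 17 = 53
σ = (4, 3, 1, 2): (-6) + (-1) + 20 + 27 = 40
σ = (4, 3, 2, 1): (-6) + (-1) + 5 + 17 = 15
Optimal value attained by: σ = (2, 3, 4, 1).
Answer: det⊕(A) = 8; verdict: NONSINGULAR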